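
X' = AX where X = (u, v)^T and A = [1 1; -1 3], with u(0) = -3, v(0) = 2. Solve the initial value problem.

u(t) = 5te^(2t) - 3e^(2t), v(t) = 5te^(2t) + 2e^(2t)

Coefficient matrix A = [[1, 1], [-1, 3]].
Characteristic polynomial det(A - λI) = λ^2 - 4λ + 4 = 0.
Single eigenvalue λ = 2 with algebraic multiplicity 2.
Eigenvector v = (1,1); generalized eigenvector w with (A-λI)w=v is (-1,0).
General solution: e^(2t)[K_1·v + K_2·(t·v + w)].
Applying u(0)=-3, v(0)=2 gives K_1=2, K_2=5.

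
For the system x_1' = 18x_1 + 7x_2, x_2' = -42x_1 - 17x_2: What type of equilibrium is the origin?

saddle

A = [[18,7],[-42,-17]]; det(A-λI) = λ^2 - λ - 12.
λ = -3, 4: opposite signs.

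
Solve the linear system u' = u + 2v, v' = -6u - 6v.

Coefficient matrix A = [[1, 2], [-6, -6]].
Characteristic polynomial det(A - λI) = λ^2 + 5λ + 6 = 0.
Eigenvalues λ = -2, -3.
For λ=-2: (A-λI) row 1 is [3, 2], so an eigenvector is (2, -3).
For λ=-3: (A-λI) row 1 is [4, 2], so an eigenvector is (1, -2).
General solution: C_1e^(-2t)(2,-3) + C_2e^(-3t)(1,-2).

u(t) = 2C_1e^(-2t) + C_2e^(-3t), v(t) = -3C_1e^(-2t) - 2C_2e^(-3t)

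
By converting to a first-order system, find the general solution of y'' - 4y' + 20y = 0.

Let x_1 = y, x_2 = y'. Then x_1' = x_2 and x_2' = -20x_1 + 4x_2.
A = [[0,1],[-20,4]]; det(A-λI) = λ^2 - 4λ + 20.
Eigenvalues λ = 2 ± 4i.

y(t) = C_1e^(2t)cos(4t) + C_2e^(2t)sin(4t)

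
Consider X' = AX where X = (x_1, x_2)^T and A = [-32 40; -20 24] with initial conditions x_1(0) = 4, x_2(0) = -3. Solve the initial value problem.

Coefficient matrix A = [[-32, 40], [-20, 24]].
Characteristic polynomial det(A - λI) = λ^2 + 8λ + 32 = 0.
Eigenvalues λ = -4 ± 4i (complex conjugate pair).
For λ=-4+4i: an eigenvector is (-1,-1) - i(-3,-2) = (-1 + 3i, -1 + 2i).
A real fundamental pair from Re and Im of e^((-4+4i)t)v: X_1 = e^(-4t)(cos(4t)·(-1,-1) + sin(4t)·(-3,-2)), X_2 = e^(-4t)(sin(4t)·(-1,-1) - cos(4t)·(-3,-2)).
General solution: C_1X_1 + C_2X_2.
Applying x_1(0)=4, x_2(0)=-3 gives C_1=17, C_2=7.

x_1(t) = -58e^(-4t)sin(4t) + 4e^(-4t)cos(4t), x_2(t) = -41e^(-4t)sin(4t) - 3e^(-4t)cos(4t)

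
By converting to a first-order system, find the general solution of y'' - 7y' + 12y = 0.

y(t) = C_1e^(4t) + C_2e^(3t)

Let x_1 = y, x_2 = y'. Then x_1' = x_2 and x_2' = -12x_1 + 7x_2.
A = [[0,1],[-12,7]]; det(A-λI) = λ^2 - 7λ + 12.
Eigenvalues λ = 4, 3 with eigenvectors (1,4), (1,3).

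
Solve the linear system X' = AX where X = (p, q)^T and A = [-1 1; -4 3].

p(t) = C_1e^(t) + C_2te^(t), q(t) = 2C_1e^(t) + 2C_2te^(t) + C_2e^(t)

Coefficient matrix A = [[-1, 1], [-4, 3]].
Characteristic polynomial det(A - λI) = λ^2 - 2λ + 1 = 0.
Single eigenvalue λ = 1 with algebraic multiplicity 2.
Eigenvector v = (1,2); generalized eigenvector w with (A-λI)w=v is (0,1).
General solution: e^(t)[C_1·v + C_2·(t·v + w)].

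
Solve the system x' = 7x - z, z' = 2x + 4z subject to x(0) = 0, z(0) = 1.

x(t) = -e^(6t) + e^(5t), z(t) = -e^(6t) + 2e^(5t)

Coefficient matrix A = [[7, -1], [2, 4]].
Characteristic polynomial det(A - λI) = λ^2 - 11λ + 30 = 0.
Eigenvalues λ = 5, 6.
For λ=5: (A-λI) row 1 is [2, -1], so an eigenvector is (-1, -2).
For λ=6: (A-λI) row 1 is [1, -1], so an eigenvector is (-1, -1).
General solution: C_1e^(5t)(-1,-2) + C_2e^(6t)(-1,-1).
Applying x(0)=0, z(0)=1 gives C_1=-1, C_2=1.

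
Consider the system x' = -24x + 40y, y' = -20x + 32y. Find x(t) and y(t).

Coefficient matrix A = [[-24, 40], [-20, 32]].
Characteristic polynomial det(A - λI) = λ^2 - 8λ + 32 = 0.
Eigenvalues λ = 4 ± 4i (complex conjugate pair).
For λ=4+4i: an eigenvector is (3,2) - i(-1,-1) = (3 + i, 2 + i).
A real fundamental pair from Re and Im of e^((4+4i)t)v: X_1 = e^(4t)(cos(4t)·(3,2) + sin(4t)·(-1,-1)), X_2 = e^(4t)(sin(4t)·(3,2) - cos(4t)·(-1,-1)).
General solution: K_1X_1 + K_2X_2.

x(t) = -K_1e^(4t)sin(4t) + 3K_1e^(4t)cos(4t) + 3K_2e^(4t)sin(4t) + K_2e^(4t)cos(4t), y(t) = -K_1e^(4t)sin(4t) + 2K_1e^(4t)cos(4t) + 2K_2e^(4t)sin(4t) + K_2e^(4t)cos(4t)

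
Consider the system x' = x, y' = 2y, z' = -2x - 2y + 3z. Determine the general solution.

Coefficient matrix A = [[1, 0, 0], [0, 2, 0], [-2, -2, 3]].
det(A - λI) = 0 gives eigenvalues λ = 3, 1, 2.
For λ=3: eigenvector (0,0,-1).
For λ=1: eigenvector (1,0,1).
For λ=2: eigenvector (0,1,2).
General solution: K_1e^(3t)(0,0,-1) + K_2e^(t)(1,0,1) + K_3e^(2t)(0,1,2).

x(t) = K_2e^(t), y(t) = K_3e^(2t), z(t) = -K_1e^(3t) + K_2e^(t) + 2K_3e^(2t)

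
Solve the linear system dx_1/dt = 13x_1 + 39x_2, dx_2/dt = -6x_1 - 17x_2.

x_1(t) = -2K_1e^(-2t)sin(3t) - 3K_1e^(-2t)cos(3t) - 3K_2e^(-2t)sin(3t) + 2K_2e^(-2t)cos(3t), x_2(t) = K_1e^(-2t)sin(3t) + K_1e^(-2t)cos(3t) + K_2e^(-2t)sin(3t) - K_2e^(-2t)cos(3t)

Coefficient matrix A = [[13, 39], [-6, -17]].
Characteristic polynomial det(A - λI) = λ^2 + 4λ + 13 = 0.
Eigenvalues λ = -2 ± 3i (complex conjugate pair).
For λ=-2+3i: an eigenvector is (-3,1) - i(-2,1) = (-3 + 2i, 1 - i).
A real fundamental pair from Re and Im of e^((-2+3i)t)v: X_1 = e^(-2t)(cos(3t)·(-3,1) + sin(3t)·(-2,1)), X_2 = e^(-2t)(sin(3t)·(-3,1) - cos(3t)·(-2,1)).
General solution: K_1X_1 + K_2X_2.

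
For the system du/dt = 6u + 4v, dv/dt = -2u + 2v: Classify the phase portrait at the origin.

A = [[6,4],[-2,2]]; det(A-λI) = λ^2 - 8λ + 20.
λ = 4 ± 2i: positive real part.

unstable spiral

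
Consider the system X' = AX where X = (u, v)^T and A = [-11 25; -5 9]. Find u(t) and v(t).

Coefficient matrix A = [[-11, 25], [-5, 9]].
Characteristic polynomial det(A - λI) = λ^2 + 2λ + 26 = 0.
Eigenvalues λ = -1 ± 5i (complex conjugate pair).
For λ=-1+5i: an eigenvector is (-2,-1) - i(-1,0) = (-2 + i, -1).
A real fundamental pair from Re and Im of e^((-1+5i)t)v: X_1 = e^(-t)(cos(5t)·(-2,-1) + sin(5t)·(-1,0)), X_2 = e^(-t)(sin(5t)·(-2,-1) - cos(5t)·(-1,0)).
General solution: K_1X_1 + K_2X_2.

u(t) = -K_1e^(-t)sin(5t) - 2K_1e^(-t)cos(5t) - 2K_2e^(-t)sin(5t) + K_2e^(-t)cos(5t), v(t) = -K_1e^(-t)cos(5t) - K_2e^(-t)sin(5t)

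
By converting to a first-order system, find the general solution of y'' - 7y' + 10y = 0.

Let x_1 = y, x_2 = y'. Then x_1' = x_2 and x_2' = -10x_1 + 7x_2.
A = [[0,1],[-10,7]]; det(A-λI) = λ^2 - 7λ + 10.
Eigenvalues λ = 2, 5 with eigenvectors (1,2), (1,5).

y(t) = C_1e^(2t) + C_2e^(5t)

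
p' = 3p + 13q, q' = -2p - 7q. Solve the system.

Coefficient matrix A = [[3, 13], [-2, -7]].
Characteristic polynomial det(A - λI) = λ^2 + 4λ + 5 = 0.
Eigenvalues λ = -2 ± i (complex conjugate pair).
For λ=-2+i: an eigenvector is (-3,1) - i(-2,1) = (-3 + 2i, 1 - i).
A real fundamental pair from Re and Im of e^((-2+i)t)v: X_1 = e^(-2t)(cos(t)·(-3,1) + sin(t)·(-2,1)), X_2 = e^(-2t)(sin(t)·(-3,1) - cos(t)·(-2,1)).
General solution: K_1X_1 + K_2X_2.

p(t) = -2K_1e^(-2t)sin(t) - 3K_1e^(-2t)cos(t) - 3K_2e^(-2t)sin(t) + 2K_2e^(-2t)cos(t), q(t) = K_1e^(-2t)sin(t) + K_1e^(-2t)cos(t) + K_2e^(-2t)sin(t) - K_2e^(-2t)cos(t)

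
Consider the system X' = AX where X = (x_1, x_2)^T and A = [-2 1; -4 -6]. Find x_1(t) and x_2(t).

Coefficient matrix A = [[-2, 1], [-4, -6]].
Characteristic polynomial det(A - λI) = λ^2 + 8λ + 16 = 0.
Single eigenvalue λ = -4 with algebraic multiplicity 2.
Eigenvector v = (1,-2); generalized eigenvector w with (A-λI)w=v is (-1,3).
General solution: e^(-4t)[C_1·v + C_2·(t·v + w)].

x_1(t) = C_1e^(-4t) + C_2te^(-4t) - C_2e^(-4t), x_2(t) = -2C_1e^(-4t) - 2C_2te^(-4t) + 3C_2e^(-4t)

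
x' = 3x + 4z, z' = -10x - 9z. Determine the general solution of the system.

Coefficient matrix A = [[3, 4], [-10, -9]].
Characteristic polynomial det(A - λI) = λ^2 + 6λ + 13 = 0.
Eigenvalues λ = -3 ± 2i (complex conjugate pair).
For λ=-3+2i: an eigenvector is (-1,2) - i(1,-1) = (-1 - i, 2 + i).
A real fundamental pair from Re and Im of e^((-3+2i)t)v: X_1 = e^(-3t)(cos(2t)·(-1,2) + sin(2t)·(1,-1)), X_2 = e^(-3t)(sin(2t)·(-1,2) - cos(2t)·(1,-1)).
General solution: K_1X_1 + K_2X_2.

x(t) = K_1e^(-3t)sin(2t) - K_1e^(-3t)cos(2t) - K_2e^(-3t)sin(2t) - K_2e^(-3t)cos(2t), z(t) = -K_1e^(-3t)sin(2t) + 2K_1e^(-3t)cos(2t) + 2K_2e^(-3t)sin(2t) + K_2e^(-3t)cos(2t)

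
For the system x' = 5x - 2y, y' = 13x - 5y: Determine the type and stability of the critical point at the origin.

A = [[5,-2],[13,-5]]; det(A-λI) = λ^2 + 1.
λ = 0 ± i: zero real part.

center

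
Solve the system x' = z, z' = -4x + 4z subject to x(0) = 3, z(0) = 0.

Coefficient matrix A = [[0, 1], [-4, 4]].
Characteristic polynomial det(A - λI) = λ^2 - 4λ + 4 = 0.
Single eigenvalue λ = 2 with algebraic multiplicity 2.
Eigenvector v = (1,2); generalized eigenvector w with (A-λI)w=v is (-1,-1).
General solution: e^(2t)[K_1·v + K_2·(t·v + w)].
Applying x(0)=3, z(0)=0 gives K_1=-3, K_2=-6.

x(t) = -6te^(2t) + 3e^(2t), z(t) = -12te^(2t)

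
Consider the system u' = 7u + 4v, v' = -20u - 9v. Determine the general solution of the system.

u(t) = c_1e^(-t)cos(4t) + c_2e^(-t)sin(4t), v(t) = -c_1e^(-t)sin(4t) - 2c_1e^(-t)cos(4t) - 2c_2e^(-t)sin(4t) + c_2e^(-t)cos(4t)

Coefficient matrix A = [[7, 4], [-20, -9]].
Characteristic polynomial det(A - λI) = λ^2 + 2λ + 17 = 0.
Eigenvalues λ = -1 ± 4i (complex conjugate pair).
For λ=-1+4i: an eigenvector is (1,-2) - i(0,-1) = (1, -2 + i).
A real fundamental pair from Re and Im of e^((-1+4i)t)v: X_1 = e^(-t)(cos(4t)·(1,-2) + sin(4t)·(0,-1)), X_2 = e^(-t)(sin(4t)·(1,-2) - cos(4t)·(0,-1)).
General solution: c_1X_1 + c_2X_2.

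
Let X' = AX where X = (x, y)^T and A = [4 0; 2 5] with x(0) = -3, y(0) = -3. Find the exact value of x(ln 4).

A = [[4,0],[2,5]]; eigenvalues λ = 4, 5.
Eigenvectors: (1,-2) for λ=4, (0,1) for λ=5.
From the initial condition, c_1 = -3, c_2 = -9.
x(ln 4) = (-3)(4^4)(1) + (-9)(4^5)(0) = -768.

-768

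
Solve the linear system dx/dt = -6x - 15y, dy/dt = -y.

x(t) = 3K_1e^(-t) - K_2e^(-6t), y(t) = -K_1e^(-t)

Coefficient matrix A = [[-6, -15], [0, -1]].
Characteristic polynomial det(A - λI) = λ^2 + 7λ + 6 = 0.
Eigenvalues λ = -1, -6.
For λ=-1: (A-λI) row 1 is [-5, -15], so an eigenvector is (3, -1).
For λ=-6: (A-λI) row 1 is [0, -15], so an eigenvector is (-1, 0).
General solution: K_1e^(-t)(3,-1) + K_2e^(-6t)(-1,0).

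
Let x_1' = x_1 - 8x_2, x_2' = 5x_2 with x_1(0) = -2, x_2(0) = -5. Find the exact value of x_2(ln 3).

A = [[1,-8],[0,5]]; eigenvalues λ = 5, 1.
Eigenvectors: (2,-1) for λ=5, (-1,0) for λ=1.
From the initial condition, c_1 = 5, c_2 = 12.
x_2(ln 3) = (5)(3^5)(-1) + (12)(3^1)(0) = -1215.

-1215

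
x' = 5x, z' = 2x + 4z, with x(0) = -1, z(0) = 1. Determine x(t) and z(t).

x(t) = -e^(5t), z(t) = -2e^(5t) + 3e^(4t)

Coefficient matrix A = [[5, 0], [2, 4]].
Characteristic polynomial det(A - λI) = λ^2 - 9λ + 20 = 0.
Eigenvalues λ = 4, 5.
For λ=4: (A-λI) row 1 is [1, 0], so an eigenvector is (0, 1).
For λ=5: (A-λI) row 2 is [2, -1], so an eigenvector is (1, 2).
General solution: K_1e^(4t)(0,1) + K_2e^(5t)(1,2).
Applying x(0)=-1, z(0)=1 gives K_1=3, K_2=-1.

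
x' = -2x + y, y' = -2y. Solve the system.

x(t) = -c_1e^(-2t) - c_2te^(-2t) + 2c_2e^(-2t), y(t) = -c_2e^(-2t)

Coefficient matrix A = [[-2, 1], [0, -2]].
Characteristic polynomial det(A - λI) = λ^2 + 4λ + 4 = 0.
Single eigenvalue λ = -2 with algebraic multiplicity 2.
Eigenvector v = (-1,0); generalized eigenvector w with (A-λI)w=v is (2,-1).
General solution: e^(-2t)[c_1·v + c_2·(t·v + w)].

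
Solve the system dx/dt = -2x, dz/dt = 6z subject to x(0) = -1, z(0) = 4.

Coefficient matrix A = [[-2, 0], [0, 6]].
Characteristic polynomial det(A - λI) = λ^2 - 4λ - 12 = 0.
Eigenvalues λ = 6, -2.
For λ=6: (A-λI) row 1 is [-8, 0], so an eigenvector is (0, 1).
For λ=-2: (A-λI) row 2 is [0, 8], so an eigenvector is (-1, 0).
General solution: K_1e^(6t)(0,1) + K_2e^(-2t)(-1,0).
Applying x(0)=-1, z(0)=4 gives K_1=4, K_2=1.

x(t) = -e^(-2t), z(t) = 4e^(6t)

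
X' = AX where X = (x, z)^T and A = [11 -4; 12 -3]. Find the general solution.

x(t) = -2C_1e^(5t) + C_2e^(3t), z(t) = -3C_1e^(5t) + 2C_2e^(3t)

Coefficient matrix A = [[11, -4], [12, -3]].
Characteristic polynomial det(A - λI) = λ^2 - 8λ + 15 = 0.
Eigenvalues λ = 5, 3.
For λ=5: (A-λI) row 1 is [6, -4], so an eigenvector is (-2, -3).
For λ=3: (A-λI) row 1 is [8, -4], so an eigenvector is (1, 2).
General solution: C_1e^(5t)(-2,-3) + C_2e^(3t)(1,2).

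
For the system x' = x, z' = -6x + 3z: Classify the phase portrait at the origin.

unstable node

A = [[1,0],[-6,3]]; det(A-λI) = λ^2 - 4λ + 3.
λ = 3, 1: both positive.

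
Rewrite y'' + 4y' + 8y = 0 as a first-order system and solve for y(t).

Let x_1 = y, x_2 = y'. Then x_1' = x_2 and x_2' = -8x_1 - 4x_2.
A = [[0,1],[-8,-4]]; det(A-λI) = λ^2 + 4λ + 8.
Eigenvalues λ = -2 ± 2i.

y(t) = K_1e^(-2t)cos(2t) + K_2e^(-2t)sin(2t)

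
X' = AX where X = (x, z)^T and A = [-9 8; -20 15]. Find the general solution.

Coefficient matrix A = [[-9, 8], [-20, 15]].
Characteristic polynomial det(A - λI) = λ^2 - 6λ + 25 = 0.
Eigenvalues λ = 3 ± 4i (complex conjugate pair).
For λ=3+4i: an eigenvector is (1,2) - i(1,1) = (1 - i, 2 - i).
A real fundamental pair from Re and Im of e^((3+4i)t)v: X_1 = e^(3t)(cos(4t)·(1,2) + sin(4t)·(1,1)), X_2 = e^(3t)(sin(4t)·(1,2) - cos(4t)·(1,1)).
General solution: C_1X_1 + C_2X_2.

x(t) = C_1e^(3t)sin(4t) + C_1e^(3t)cos(4t) + C_2e^(3t)sin(4t) - C_2e^(3t)cos(4t), z(t) = C_1e^(3t)sin(4t) + 2C_1e^(3t)cos(4t) + 2C_2e^(3t)sin(4t) - C_2e^(3t)cos(4t)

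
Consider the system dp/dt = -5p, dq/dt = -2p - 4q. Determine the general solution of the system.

Coefficient matrix A = [[-5, 0], [-2, -4]].
Characteristic polynomial det(A - λI) = λ^2 + 9λ + 20 = 0.
Eigenvalues λ = -5, -4.
For λ=-5: (A-λI) row 2 is [-2, 1], so an eigenvector is (-1, -2).
For λ=-4: (A-λI) row 1 is [-1, 0], so an eigenvector is (0, 1).
General solution: K_1e^(-5t)(-1,-2) + K_2e^(-4t)(0,1).

p(t) = -K_1e^(-5t), q(t) = -2K_1e^(-5t) + K_2e^(-4t)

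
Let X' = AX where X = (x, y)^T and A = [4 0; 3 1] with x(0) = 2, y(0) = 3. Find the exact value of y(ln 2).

A = [[4,0],[3,1]]; eigenvalues λ = 1, 4.
Eigenvectors: (0,1) for λ=1, (-1,-1) for λ=4.
From the initial condition, c_1 = 1, c_2 = -2.
y(ln 2) = (1)(2^1)(1) + (-2)(2^4)(-1) = 34.

34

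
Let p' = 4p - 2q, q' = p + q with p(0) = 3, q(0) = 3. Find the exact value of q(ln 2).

A = [[4,-2],[1,1]]; eigenvalues λ = 2, 3.
Eigenvectors: (1,1) for λ=2, (-2,-1) for λ=3.
From the initial condition, c_1 = 3, c_2 = 0.
q(ln 2) = (3)(2^2)(1) + (0)(2^3)(-1) = 12.

12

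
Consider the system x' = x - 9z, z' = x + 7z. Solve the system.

Coefficient matrix A = [[1, -9], [1, 7]].
Characteristic polynomial det(A - λI) = λ^2 - 8λ + 16 = 0.
Single eigenvalue λ = 4 with algebraic multiplicity 2.
Eigenvector v = (3,-1); generalized eigenvector w with (A-λI)w=v is (2,-1).
General solution: e^(4t)[c_1·v + c_2·(t·v + w)].

x(t) = 3c_1e^(4t) + 3c_2te^(4t) + 2c_2e^(4t), z(t) = -c_1e^(4t) - c_2te^(4t) - c_2e^(4t)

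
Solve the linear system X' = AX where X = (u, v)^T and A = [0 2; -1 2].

Coefficient matrix A = [[0, 2], [-1, 2]].
Characteristic polynomial det(A - λI) = λ^2 - 2λ + 2 = 0.
Eigenvalues λ = 1 ± i (complex conjugate pair).
For λ=1+i: an eigenvector is (1,0) - i(-1,-1) = (1 + i, 0 + i).
A real fundamental pair from Re and Im of e^((1+i)t)v: X_1 = e^(t)(cos(t)·(1,0) + sin(t)·(-1,-1)), X_2 = e^(t)(sin(t)·(1,0) - cos(t)·(-1,-1)).
General solution: C_1X_1 + C_2X_2.

u(t) = -C_1e^(t)sin(t) + C_1e^(t)cos(t) + C_2e^(t)sin(t) + C_2e^(t)cos(t), v(t) = -C_1e^(t)sin(t) + C_2e^(t)cos(t)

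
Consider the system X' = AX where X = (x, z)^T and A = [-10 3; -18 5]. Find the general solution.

x(t) = -C_1e^(-4t) - C_2e^(-t), z(t) = -2C_1e^(-4t) - 3C_2e^(-t)

Coefficient matrix A = [[-10, 3], [-18, 5]].
Characteristic polynomial det(A - λI) = λ^2 + 5λ + 4 = 0.
Eigenvalues λ = -4, -1.
For λ=-4: (A-λI) row 1 is [-6, 3], so an eigenvector is (-1, -2).
For λ=-1: (A-λI) row 1 is [-9, 3], so an eigenvector is (-1, -3).
General solution: C_1e^(-4t)(-1,-2) + C_2e^(-t)(-1,-3).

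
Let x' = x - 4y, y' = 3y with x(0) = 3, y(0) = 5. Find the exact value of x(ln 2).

A = [[1,-4],[0,3]]; eigenvalues λ = 3, 1.
Eigenvectors: (-2,1) for λ=3, (-1,0) for λ=1.
From the initial condition, c_1 = 5, c_2 = -13.
x(ln 2) = (5)(2^3)(-2) + (-13)(2^1)(-1) = -54.

-54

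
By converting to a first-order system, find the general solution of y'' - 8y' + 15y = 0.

y(t) = C_1e^(3t) + C_2e^(5t)

Let x_1 = y, x_2 = y'. Then x_1' = x_2 and x_2' = -15x_1 + 8x_2.
A = [[0,1],[-15,8]]; det(A-λI) = λ^2 - 8λ + 15.
Eigenvalues λ = 3, 5 with eigenvectors (1,3), (1,5).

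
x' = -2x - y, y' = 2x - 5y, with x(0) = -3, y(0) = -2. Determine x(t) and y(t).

x(t) = -4e^(-3t) + e^(-4t), y(t) = -4e^(-3t) + 2e^(-4t)

Coefficient matrix A = [[-2, -1], [2, -5]].
Characteristic polynomial det(A - λI) = λ^2 + 7λ + 12 = 0.
Eigenvalues λ = -4, -3.
For λ=-4: (A-λI) row 1 is [2, -1], so an eigenvector is (1, 2).
For λ=-3: (A-λI) row 1 is [1, -1], so an eigenvector is (1, 1).
General solution: c_1e^(-4t)(1,2) + c_2e^(-3t)(1,1).
Applying x(0)=-3, y(0)=-2 gives c_1=1, c_2=-4.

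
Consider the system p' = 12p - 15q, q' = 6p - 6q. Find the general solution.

p(t) = 2C_1e^(3t)sin(3t) - C_1e^(3t)cos(3t) - C_2e^(3t)sin(3t) - 2C_2e^(3t)cos(3t), q(t) = C_1e^(3t)sin(3t) - C_1e^(3t)cos(3t) - C_2e^(3t)sin(3t) - C_2e^(3t)cos(3t)

Coefficient matrix A = [[12, -15], [6, -6]].
Characteristic polynomial det(A - λI) = λ^2 - 6λ + 18 = 0.
Eigenvalues λ = 3 ± 3i (complex conjugate pair).
For λ=3+3i: an eigenvector is (-1,-1) - i(2,1) = (-1 - 2i, -1 - i).
A real fundamental pair from Re and Im of e^((3+3i)t)v: X_1 = e^(3t)(cos(3t)·(-1,-1) + sin(3t)·(2,1)), X_2 = e^(3t)(sin(3t)·(-1,-1) - cos(3t)·(2,1)).
General solution: C_1X_1 + C_2X_2.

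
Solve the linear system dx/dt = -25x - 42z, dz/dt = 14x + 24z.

x(t) = 3C_1e^(3t) - 2C_2e^(-4t), z(t) = -2C_1e^(3t) + C_2e^(-4t)

Coefficient matrix A = [[-25, -42], [14, 24]].
Characteristic polynomial det(A - λI) = λ^2 + λ - 12 = 0.
Eigenvalues λ = 3, -4.
For λ=3: (A-λI) row 1 is [-28, -42], so an eigenvector is (3, -2).
For λ=-4: (A-λI) row 1 is [-21, -42], so an eigenvector is (-2, 1).
General solution: C_1e^(3t)(3,-2) + C_2e^(-4t)(-2,1).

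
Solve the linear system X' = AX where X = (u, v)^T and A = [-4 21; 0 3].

Coefficient matrix A = [[-4, 21], [0, 3]].
Characteristic polynomial det(A - λI) = λ^2 + λ - 12 = 0.
Eigenvalues λ = -4, 3.
For λ=-4: (A-λI) row 1 is [0, 21], so an eigenvector is (-1, 0).
For λ=3: (A-λI) row 1 is [-7, 21], so an eigenvector is (-3, -1).
General solution: C_1e^(-4t)(-1,0) + C_2e^(3t)(-3,-1).

u(t) = -C_1e^(-4t) - 3C_2e^(3t), v(t) = -C_2e^(3t)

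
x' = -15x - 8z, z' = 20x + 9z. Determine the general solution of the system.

Coefficient matrix A = [[-15, -8], [20, 9]].
Characteristic polynomial det(A - λI) = λ^2 + 6λ + 25 = 0.
Eigenvalues λ = -3 ± 4i (complex conjugate pair).
For λ=-3+4i: an eigenvector is (1,-1) - i(-1,2) = (1 + i, -1 - 2i).
A real fundamental pair from Re and Im of e^((-3+4i)t)v: X_1 = e^(-3t)(cos(4t)·(1,-1) + sin(4t)·(-1,2)), X_2 = e^(-3t)(sin(4t)·(1,-1) - cos(4t)·(-1,2)).
General solution: K_1X_1 + K_2X_2.

x(t) = -K_1e^(-3t)sin(4t) + K_1e^(-3t)cos(4t) + K_2e^(-3t)sin(4t) + K_2e^(-3t)cos(4t), z(t) = 2K_1e^(-3t)sin(4t) - K_1e^(-3t)cos(4t) - K_2e^(-3t)sin(4t) - 2K_2e^(-3t)cos(4t)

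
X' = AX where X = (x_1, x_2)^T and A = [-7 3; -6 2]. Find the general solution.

x_1(t) = -c_1e^(-t) + c_2e^(-4t), x_2(t) = -2c_1e^(-t) + c_2e^(-4t)

Coefficient matrix A = [[-7, 3], [-6, 2]].
Characteristic polynomial det(A - λI) = λ^2 + 5λ + 4 = 0.
Eigenvalues λ = -1, -4.
For λ=-1: (A-λI) row 1 is [-6, 3], so an eigenvector is (-1, -2).
For λ=-4: (A-λI) row 1 is [-3, 3], so an eigenvector is (1, 1).
General solution: c_1e^(-t)(-1,-2) + c_2e^(-4t)(1,1).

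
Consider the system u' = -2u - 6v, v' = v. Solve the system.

u(t) = 2C_1e^(t) + C_2e^(-2t), v(t) = -C_1e^(t)

Coefficient matrix A = [[-2, -6], [0, 1]].
Characteristic polynomial det(A - λI) = λ^2 + λ - 2 = 0.
Eigenvalues λ = 1, -2.
For λ=1: (A-λI) row 1 is [-3, -6], so an eigenvector is (2, -1).
For λ=-2: (A-λI) row 1 is [0, -6], so an eigenvector is (1, 0).
General solution: C_1e^(t)(2,-1) + C_2e^(-2t)(1,0).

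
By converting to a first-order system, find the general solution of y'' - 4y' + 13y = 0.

y(t) = K_1e^(2t)cos(3t) + K_2e^(2t)sin(3t)

Let x_1 = y, x_2 = y'. Then x_1' = x_2 and x_2' = -13x_1 + 4x_2.
A = [[0,1],[-13,4]]; det(A-λI) = λ^2 - 4λ + 13.
Eigenvalues λ = 2 ± 3i.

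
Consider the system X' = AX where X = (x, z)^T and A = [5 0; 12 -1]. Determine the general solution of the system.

x(t) = -K_2e^(5t), z(t) = K_1e^(-t) - 2K_2e^(5t)

Coefficient matrix A = [[5, 0], [12, -1]].
Characteristic polynomial det(A - λI) = λ^2 - 4λ - 5 = 0.
Eigenvalues λ = -1, 5.
For λ=-1: (A-λI) row 1 is [6, 0], so an eigenvector is (0, 1).
For λ=5: (A-λI) row 2 is [12, -6], so an eigenvector is (-1, -2).
General solution: K_1e^(-t)(0,1) + K_2e^(5t)(-1,-2).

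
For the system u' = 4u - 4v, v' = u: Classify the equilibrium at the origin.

unstable improper node

A = [[4,-4],[1,0]]; det(A-λI) = λ^2 - 4λ + 4.
repeated λ = 2 with a single eigenvector.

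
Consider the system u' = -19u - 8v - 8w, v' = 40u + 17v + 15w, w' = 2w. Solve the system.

Coefficient matrix A = [[-19, -8, -8], [40, 17, 15], [0, 0, 2]].
det(A - λI) = 0 gives eigenvalues λ = 1, -3, 2.
For λ=1: eigenvector (-2,5,0).
For λ=-3: eigenvector (1,-2,0).
For λ=2: eigenvector (0,-1,1).
General solution: K_1e^(t)(-2,5,0) + K_2e^(-3t)(1,-2,0) + K_3e^(2t)(0,-1,1).

u(t) = -2K_1e^(t) + K_2e^(-3t), v(t) = 5K_1e^(t) - 2K_2e^(-3t) - K_3e^(2t), w(t) = K_3e^(2t)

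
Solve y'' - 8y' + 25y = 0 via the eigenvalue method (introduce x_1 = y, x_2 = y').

Let x_1 = y, x_2 = y'. Then x_1' = x_2 and x_2' = -25x_1 + 8x_2.
A = [[0,1],[-25,8]]; det(A-λI) = λ^2 - 8λ + 25.
Eigenvalues λ = 4 ± 3i.

y(t) = K_1e^(4t)cos(3t) + K_2e^(4t)sin(3t)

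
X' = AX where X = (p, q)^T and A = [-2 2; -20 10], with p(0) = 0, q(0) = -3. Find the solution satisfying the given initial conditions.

Coefficient matrix A = [[-2, 2], [-20, 10]].
Characteristic polynomial det(A - λI) = λ^2 - 8λ + 20 = 0.
Eigenvalues λ = 4 ± 2i (complex conjugate pair).
For λ=4+2i: an eigenvector is (0,-1) - i(-1,-3) = (0 + i, -1 + 3i).
A real fundamental pair from Re and Im of e^((4+2i)t)v: X_1 = e^(4t)(cos(2t)·(0,-1) + sin(2t)·(-1,-3)), X_2 = e^(4t)(sin(2t)·(0,-1) - cos(2t)·(-1,-3)).
General solution: K_1X_1 + K_2X_2.
Applying p(0)=0, q(0)=-3 gives K_1=3, K_2=0.

p(t) = -3e^(4t)sin(2t), q(t) = -9e^(4t)sin(2t) - 3e^(4t)cos(2t)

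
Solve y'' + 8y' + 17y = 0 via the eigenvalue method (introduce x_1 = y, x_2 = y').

y(t) = K_1e^(-4t)cos(t) + K_2e^(-4t)sin(t)

Let x_1 = y, x_2 = y'. Then x_1' = x_2 and x_2' = -17x_1 - 8x_2.
A = [[0,1],[-17,-8]]; det(A-λI) = λ^2 + 8λ + 17.
Eigenvalues λ = -4 ± i.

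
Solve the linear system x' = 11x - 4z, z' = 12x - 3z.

x(t) = -K_1e^(3t) + 2K_2e^(5t), z(t) = -2K_1e^(3t) + 3K_2e^(5t)

Coefficient matrix A = [[11, -4], [12, -3]].
Characteristic polynomial det(A - λI) = λ^2 - 8λ + 15 = 0.
Eigenvalues λ = 3, 5.
For λ=3: (A-λI) row 1 is [8, -4], so an eigenvector is (-1, -2).
For λ=5: (A-λI) row 1 is [6, -4], so an eigenvector is (2, 3).
General solution: K_1e^(3t)(-1,-2) + K_2e^(5t)(2,3).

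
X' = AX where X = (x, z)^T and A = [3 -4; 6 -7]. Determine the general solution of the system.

Coefficient matrix A = [[3, -4], [6, -7]].
Characteristic polynomial det(A - λI) = λ^2 + 4λ + 3 = 0.
Eigenvalues λ = -3, -1.
For λ=-3: (A-λI) row 1 is [6, -4], so an eigenvector is (2, 3).
For λ=-1: (A-λI) row 1 is [4, -4], so an eigenvector is (-1, -1).
General solution: C_1e^(-3t)(2,3) + C_2e^(-t)(-1,-1).

x(t) = 2C_1e^(-3t) - C_2e^(-t), z(t) = 3C_1e^(-3t) - C_2e^(-t)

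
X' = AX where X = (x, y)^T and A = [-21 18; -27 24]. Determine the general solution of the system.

Coefficient matrix A = [[-21, 18], [-27, 24]].
Characteristic polynomial det(A - λI) = λ^2 - 3λ - 18 = 0.
Eigenvalues λ = 6, -3.
For λ=6: (A-λI) row 1 is [-27, 18], so an eigenvector is (2, 3).
For λ=-3: (A-λI) row 1 is [-18, 18], so an eigenvector is (1, 1).
General solution: C_1e^(6t)(2,3) + C_2e^(-3t)(1,1).

x(t) = 2C_1e^(6t) + C_2e^(-3t), y(t) = 3C_1e^(6t) + C_2e^(-3t)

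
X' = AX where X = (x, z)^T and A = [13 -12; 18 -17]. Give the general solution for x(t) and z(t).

Coefficient matrix A = [[13, -12], [18, -17]].
Characteristic polynomial det(A - λI) = λ^2 + 4λ - 5 = 0.
Eigenvalues λ = -5, 1.
For λ=-5: (A-λI) row 1 is [18, -12], so an eigenvector is (2, 3).
For λ=1: (A-λI) row 1 is [12, -12], so an eigenvector is (1, 1).
General solution: K_1e^(-5t)(2,3) + K_2e^(t)(1,1).

x(t) = 2K_1e^(-5t) + K_2e^(t), z(t) = 3K_1e^(-5t) + K_2e^(t)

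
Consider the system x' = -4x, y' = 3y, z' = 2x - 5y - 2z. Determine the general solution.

Coefficient matrix A = [[-4, 0, 0], [0, 3, 0], [2, -5, -2]].
det(A - λI) = 0 gives eigenvalues λ = -4, -2, 3.
For λ=-4: eigenvector (1,0,-1).
For λ=-2: eigenvector (0,0,1).
For λ=3: eigenvector (0,1,-1).
General solution: K_1e^(-4t)(1,0,-1) + K_2e^(-2t)(0,0,1) + K_3e^(3t)(0,1,-1).

x(t) = K_1e^(-4t), y(t) = K_3e^(3t), z(t) = -K_1e^(-4t) + K_2e^(-2t) - K_3e^(3t)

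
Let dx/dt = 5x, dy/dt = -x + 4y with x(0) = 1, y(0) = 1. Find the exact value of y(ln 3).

A = [[5,0],[-1,4]]; eigenvalues λ = 5, 4.
Eigenvectors: (1,-1) for λ=5, (0,-1) for λ=4.
From the initial condition, c_1 = 1, c_2 = -2.
y(ln 3) = (1)(3^5)(-1) + (-2)(3^4)(-1) = -81.

-81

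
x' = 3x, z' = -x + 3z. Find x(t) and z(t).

x(t) = -C_2e^(3t), z(t) = C_1e^(3t) + C_2te^(3t) - 3C_2e^(3t)

Coefficient matrix A = [[3, 0], [-1, 3]].
Characteristic polynomial det(A - λI) = λ^2 - 6λ + 9 = 0.
Single eigenvalue λ = 3 with algebraic multiplicity 2.
Eigenvector v = (0,1); generalized eigenvector w with (A-λI)w=v is (-1,-3).
General solution: e^(3t)[C_1·v + C_2·(t·v + w)].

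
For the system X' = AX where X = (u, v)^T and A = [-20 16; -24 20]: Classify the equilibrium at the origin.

A = [[-20,16],[-24,20]]; det(A-λI) = λ^2 - 16.
λ = -4, 4: opposite signs.

saddle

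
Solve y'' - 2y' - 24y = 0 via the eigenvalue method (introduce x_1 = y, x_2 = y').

y(t) = C_1e^(6t) + C_2e^(-4t)

Let x_1 = y, x_2 = y'. Then x_1' = x_2 and x_2' = 24x_1 + 2x_2.
A = [[0,1],[24,2]]; det(A-λI) = λ^2 - 2λ - 24.
Eigenvalues λ = 6, -4 with eigenvectors (1,6), (1,-4).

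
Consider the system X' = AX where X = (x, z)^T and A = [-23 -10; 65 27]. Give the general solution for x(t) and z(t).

x(t) = K_1e^(2t)sin(5t) + K_1e^(2t)cos(5t) + K_2e^(2t)sin(5t) - K_2e^(2t)cos(5t), z(t) = -2K_1e^(2t)sin(5t) - 3K_1e^(2t)cos(5t) - 3K_2e^(2t)sin(5t) + 2K_2e^(2t)cos(5t)

Coefficient matrix A = [[-23, -10], [65, 27]].
Characteristic polynomial det(A - λI) = λ^2 - 4λ + 29 = 0.
Eigenvalues λ = 2 ± 5i (complex conjugate pair).
For λ=2+5i: an eigenvector is (1,-3) - i(1,-2) = (1 - i, -3 + 2i).
A real fundamental pair from Re and Im of e^((2+5i)t)v: X_1 = e^(2t)(cos(5t)·(1,-3) + sin(5t)·(1,-2)), X_2 = e^(2t)(sin(5t)·(1,-3) - cos(5t)·(1,-2)).
General solution: K_1X_1 + K_2X_2.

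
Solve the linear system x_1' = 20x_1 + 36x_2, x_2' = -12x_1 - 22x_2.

x_1(t) = -2C_1e^(2t) + 3C_2e^(-4t), x_2(t) = C_1e^(2t) - 2C_2e^(-4t)

Coefficient matrix A = [[20, 36], [-12, -22]].
Characteristic polynomial det(A - λI) = λ^2 + 2λ - 8 = 0.
Eigenvalues λ = 2, -4.
For λ=2: (A-λI) row 1 is [18, 36], so an eigenvector is (-2, 1).
For λ=-4: (A-λI) row 1 is [24, 36], so an eigenvector is (3, -2).
General solution: C_1e^(2t)(-2,1) + C_2e^(-4t)(3,-2).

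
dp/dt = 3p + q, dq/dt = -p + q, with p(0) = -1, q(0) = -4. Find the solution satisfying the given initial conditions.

p(t) = -5te^(2t) - e^(2t), q(t) = 5te^(2t) - 4e^(2t)

Coefficient matrix A = [[3, 1], [-1, 1]].
Characteristic polynomial det(A - λI) = λ^2 - 4λ + 4 = 0.
Single eigenvalue λ = 2 with algebraic multiplicity 2.
Eigenvector v = (1,-1); generalized eigenvector w with (A-λI)w=v is (-2,3).
General solution: e^(2t)[c_1·v + c_2·(t·v + w)].
Applying p(0)=-1, q(0)=-4 gives c_1=-11, c_2=-5.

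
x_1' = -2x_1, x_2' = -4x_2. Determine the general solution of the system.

x_1(t) = K_2e^(-2t), x_2(t) = -K_1e^(-4t)

Coefficient matrix A = [[-2, 0], [0, -4]].
Characteristic polynomial det(A - λI) = λ^2 + 6λ + 8 = 0.
Eigenvalues λ = -4, -2.
For λ=-4: (A-λI) row 1 is [2, 0], so an eigenvector is (0, -1).
For λ=-2: (A-λI) row 2 is [0, -2], so an eigenvector is (1, 0).
General solution: K_1e^(-4t)(0,-1) + K_2e^(-2t)(1,0).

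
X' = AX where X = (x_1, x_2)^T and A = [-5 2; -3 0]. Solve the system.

Coefficient matrix A = [[-5, 2], [-3, 0]].
Characteristic polynomial det(A - λI) = λ^2 + 5λ + 6 = 0.
Eigenvalues λ = -3, -2.
For λ=-3: (A-λI) row 1 is [-2, 2], so an eigenvector is (-1, -1).
For λ=-2: (A-λI) row 1 is [-3, 2], so an eigenvector is (2, 3).
General solution: K_1e^(-3t)(-1,-1) + K_2e^(-2t)(2,3).

x_1(t) = -K_1e^(-3t) + 2K_2e^(-2t), x_2(t) = -K_1e^(-3t) + 3K_2e^(-2t)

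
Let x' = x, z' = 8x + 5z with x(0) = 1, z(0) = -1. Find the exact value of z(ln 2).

28

A = [[1,0],[8,5]]; eigenvalues λ = 1, 5.
Eigenvectors: (-1,2) for λ=1, (0,-1) for λ=5.
From the initial condition, c_1 = -1, c_2 = -1.
z(ln 2) = (-1)(2^1)(2) + (-1)(2^5)(-1) = 28.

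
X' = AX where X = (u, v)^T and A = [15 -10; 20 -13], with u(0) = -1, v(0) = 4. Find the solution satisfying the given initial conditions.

Coefficient matrix A = [[15, -10], [20, -13]].
Characteristic polynomial det(A - λI) = λ^2 - 2λ + 5 = 0.
Eigenvalues λ = 1 ± 2i (complex conjugate pair).
For λ=1+2i: an eigenvector is (2,3) - i(-1,-1) = (2 + i, 3 + i).
A real fundamental pair from Re and Im of e^((1+2i)t)v: X_1 = e^(t)(cos(2t)·(2,3) + sin(2t)·(-1,-1)), X_2 = e^(t)(sin(2t)·(2,3) - cos(2t)·(-1,-1)).
General solution: K_1X_1 + K_2X_2.
Applying u(0)=-1, v(0)=4 gives K_1=5, K_2=-11.

u(t) = -27e^(t)sin(2t) - e^(t)cos(2t), v(t) = -38e^(t)sin(2t) + 4e^(t)cos(2t)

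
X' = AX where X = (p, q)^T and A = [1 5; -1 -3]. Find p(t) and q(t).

p(t) = 2C_1e^(-t)sin(t) + C_1e^(-t)cos(t) + C_2e^(-t)sin(t) - 2C_2e^(-t)cos(t), q(t) = -C_1e^(-t)sin(t) + C_2e^(-t)cos(t)

Coefficient matrix A = [[1, 5], [-1, -3]].
Characteristic polynomial det(A - λI) = λ^2 + 2λ + 2 = 0.
Eigenvalues λ = -1 ± i (complex conjugate pair).
For λ=-1+i: an eigenvector is (1,0) - i(2,-1) = (1 - 2i, 0 + i).
A real fundamental pair from Re and Im of e^((-1+i)t)v: X_1 = e^(-t)(cos(t)·(1,0) + sin(t)·(2,-1)), X_2 = e^(-t)(sin(t)·(1,0) - cos(t)·(2,-1)).
General solution: C_1X_1 + C_2X_2.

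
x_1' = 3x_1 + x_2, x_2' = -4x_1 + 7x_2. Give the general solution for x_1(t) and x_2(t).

x_1(t) = -K_1e^(5t) - K_2te^(5t), x_2(t) = -2K_1e^(5t) - 2K_2te^(5t) - K_2e^(5t)

Coefficient matrix A = [[3, 1], [-4, 7]].
Characteristic polynomial det(A - λI) = λ^2 - 10λ + 25 = 0.
Single eigenvalue λ = 5 with algebraic multiplicity 2.
Eigenvector v = (-1,-2); generalized eigenvector w with (A-λI)w=v is (0,-1).
General solution: e^(5t)[K_1·v + K_2·(t·v + w)].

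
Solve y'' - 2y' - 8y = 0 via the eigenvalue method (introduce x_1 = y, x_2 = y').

y(t) = C_1e^(-2t) + C_2e^(4t)

Let x_1 = y, x_2 = y'. Then x_1' = x_2 and x_2' = 8x_1 + 2x_2.
A = [[0,1],[8,2]]; det(A-λI) = λ^2 - 2λ - 8.
Eigenvalues λ = -2, 4 with eigenvectors (1,-2), (1,4).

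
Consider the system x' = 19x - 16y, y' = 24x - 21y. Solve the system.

Coefficient matrix A = [[19, -16], [24, -21]].
Characteristic polynomial det(A - λI) = λ^2 + 2λ - 15 = 0.
Eigenvalues λ = 3, -5.
For λ=3: (A-λI) row 1 is [16, -16], so an eigenvector is (-1, -1).
For λ=-5: (A-λI) row 1 is [24, -16], so an eigenvector is (-2, -3).
General solution: C_1e^(3t)(-1,-1) + C_2e^(-5t)(-2,-3).

x(t) = -C_1e^(3t) - 2C_2e^(-5t), y(t) = -C_1e^(3t) - 3C_2e^(-5t)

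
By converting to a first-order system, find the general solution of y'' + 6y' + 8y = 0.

y(t) = K_1e^(-4t) + K_2e^(-2t)

Let x_1 = y, x_2 = y'. Then x_1' = x_2 and x_2' = -8x_1 - 6x_2.
A = [[0,1],[-8,-6]]; det(A-λI) = λ^2 + 6λ + 8.
Eigenvalues λ = -4, -2 with eigenvectors (1,-4), (1,-2).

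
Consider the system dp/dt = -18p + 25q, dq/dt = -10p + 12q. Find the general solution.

p(t) = -2C_1e^(-3t)sin(5t) - C_1e^(-3t)cos(5t) - C_2e^(-3t)sin(5t) + 2C_2e^(-3t)cos(5t), q(t) = -C_1e^(-3t)sin(5t) - C_1e^(-3t)cos(5t) - C_2e^(-3t)sin(5t) + C_2e^(-3t)cos(5t)

Coefficient matrix A = [[-18, 25], [-10, 12]].
Characteristic polynomial det(A - λI) = λ^2 + 6λ + 34 = 0.
Eigenvalues λ = -3 ± 5i (complex conjugate pair).
For λ=-3+5i: an eigenvector is (-1,-1) - i(-2,-1) = (-1 + 2i, -1 + i).
A real fundamental pair from Re and Im of e^((-3+5i)t)v: X_1 = e^(-3t)(cos(5t)·(-1,-1) + sin(5t)·(-2,-1)), X_2 = e^(-3t)(sin(5t)·(-1,-1) - cos(5t)·(-2,-1)).
General solution: C_1X_1 + C_2X_2.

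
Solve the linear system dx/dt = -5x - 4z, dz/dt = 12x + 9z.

x(t) = -2C_1e^(t) + C_2e^(3t), z(t) = 3C_1e^(t) - 2C_2e^(3t)

Coefficient matrix A = [[-5, -4], [12, 9]].
Characteristic polynomial det(A - λI) = λ^2 - 4λ + 3 = 0.
Eigenvalues λ = 1, 3.
For λ=1: (A-λI) row 1 is [-6, -4], so an eigenvector is (-2, 3).
For λ=3: (A-λI) row 1 is [-8, -4], so an eigenvector is (1, -2).
General solution: C_1e^(t)(-2,3) + C_2e^(3t)(1,-2).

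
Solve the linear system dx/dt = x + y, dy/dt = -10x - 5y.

x(t) = C_1e^(-2t)sin(t) - C_2e^(-2t)cos(t), y(t) = -3C_1e^(-2t)sin(t) + C_1e^(-2t)cos(t) + C_2e^(-2t)sin(t) + 3C_2e^(-2t)cos(t)

Coefficient matrix A = [[1, 1], [-10, -5]].
Characteristic polynomial det(A - λI) = λ^2 + 4λ + 5 = 0.
Eigenvalues λ = -2 ± i (complex conjugate pair).
For λ=-2+i: an eigenvector is (0,1) - i(1,-3) = (0 - i, 1 + 3i).
A real fundamental pair from Re and Im of e^((-2+i)t)v: X_1 = e^(-2t)(cos(t)·(0,1) + sin(t)·(1,-3)), X_2 = e^(-2t)(sin(t)·(0,1) - cos(t)·(1,-3)).
General solution: C_1X_1 + C_2X_2.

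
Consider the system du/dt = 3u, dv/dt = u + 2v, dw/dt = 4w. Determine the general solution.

u(t) = C_3e^(3t), v(t) = -C_1e^(2t) + C_3e^(3t), w(t) = C_2e^(4t)

Coefficient matrix A = [[3, 0, 0], [1, 2, 0], [0, 0, 4]].
det(A - λI) = 0 gives eigenvalues λ = 2, 4, 3.
For λ=2: eigenvector (0,-1,0).
For λ=4: eigenvector (0,0,1).
For λ=3: eigenvector (1,1,0).
General solution: C_1e^(2t)(0,-1,0) + C_2e^(4t)(0,0,1) + C_3e^(3t)(1,1,0).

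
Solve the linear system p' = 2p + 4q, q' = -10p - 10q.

Coefficient matrix A = [[2, 4], [-10, -10]].
Characteristic polynomial det(A - λI) = λ^2 + 8λ + 20 = 0.
Eigenvalues λ = -4 ± 2i (complex conjugate pair).
For λ=-4+2i: an eigenvector is (1,-2) - i(-1,1) = (1 + i, -2 - i).
A real fundamental pair from Re and Im of e^((-4+2i)t)v: X_1 = e^(-4t)(cos(2t)·(1,-2) + sin(2t)·(-1,1)), X_2 = e^(-4t)(sin(2t)·(1,-2) - cos(2t)·(-1,1)).
General solution: K_1X_1 + K_2X_2.

p(t) = -K_1e^(-4t)sin(2t) + K_1e^(-4t)cos(2t) + K_2e^(-4t)sin(2t) + K_2e^(-4t)cos(2t), q(t) = K_1e^(-4t)sin(2t) - 2K_1e^(-4t)cos(2t) - 2K_2e^(-4t)sin(2t) - K_2e^(-4t)cos(2t)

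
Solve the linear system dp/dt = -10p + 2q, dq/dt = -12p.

Coefficient matrix A = [[-10, 2], [-12, 0]].
Characteristic polynomial det(A - λI) = λ^2 + 10λ + 24 = 0.
Eigenvalues λ = -4, -6.
For λ=-4: (A-λI) row 1 is [-6, 2], so an eigenvector is (-1, -3).
For λ=-6: (A-λI) row 1 is [-4, 2], so an eigenvector is (1, 2).
General solution: C_1e^(-4t)(-1,-3) + C_2e^(-6t)(1,2).

p(t) = -C_1e^(-4t) + C_2e^(-6t), q(t) = -3C_1e^(-4t) + 2C_2e^(-6t)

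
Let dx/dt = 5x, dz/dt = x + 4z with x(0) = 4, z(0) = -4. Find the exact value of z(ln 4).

2048

A = [[5,0],[1,4]]; eigenvalues λ = 5, 4.
Eigenvectors: (-1,-1) for λ=5, (0,1) for λ=4.
From the initial condition, c_1 = -4, c_2 = -8.
z(ln 4) = (-4)(4^5)(-1) + (-8)(4^4)(1) = 2048.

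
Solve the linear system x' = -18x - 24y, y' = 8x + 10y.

x(t) = 3C_1e^(-2t) - 2C_2e^(-6t), y(t) = -2C_1e^(-2t) + C_2e^(-6t)

Coefficient matrix A = [[-18, -24], [8, 10]].
Characteristic polynomial det(A - λI) = λ^2 + 8λ + 12 = 0.
Eigenvalues λ = -2, -6.
For λ=-2: (A-λI) row 1 is [-16, -24], so an eigenvector is (3, -2).
For λ=-6: (A-λI) row 1 is [-12, -24], so an eigenvector is (-2, 1).
General solution: C_1e^(-2t)(3,-2) + C_2e^(-6t)(-2,1).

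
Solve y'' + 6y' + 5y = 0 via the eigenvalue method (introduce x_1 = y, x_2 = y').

Let x_1 = y, x_2 = y'. Then x_1' = x_2 and x_2' = -5x_1 - 6x_2.
A = [[0,1],[-5,-6]]; det(A-λI) = λ^2 + 6λ + 5.
Eigenvalues λ = -5, -1 with eigenvectors (1,-5), (1,-1).

y(t) = C_1e^(-5t) + C_2e^(-t)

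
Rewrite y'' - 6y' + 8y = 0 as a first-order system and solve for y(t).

Let x_1 = y, x_2 = y'. Then x_1' = x_2 and x_2' = -8x_1 + 6x_2.
A = [[0,1],[-8,6]]; det(A-λI) = λ^2 - 6λ + 8.
Eigenvalues λ = 4, 2 with eigenvectors (1,4), (1,2).

y(t) = c_1e^(4t) + c_2e^(2t)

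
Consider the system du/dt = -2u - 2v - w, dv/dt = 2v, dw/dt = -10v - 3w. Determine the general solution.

u(t) = c_1e^(-2t) + c_3e^(-3t), v(t) = c_2e^(2t), w(t) = -2c_2e^(2t) + c_3e^(-3t)

Coefficient matrix A = [[-2, -2, -1], [0, 2, 0], [0, -10, -3]].
det(A - λI) = 0 gives eigenvalues λ = -2, 2, -3.
For λ=-2: eigenvector (1,0,0).
For λ=2: eigenvector (0,1,-2).
For λ=-3: eigenvector (1,0,1).
General solution: c_1e^(-2t)(1,0,0) + c_2e^(2t)(0,1,-2) + c_3e^(-3t)(1,0,1).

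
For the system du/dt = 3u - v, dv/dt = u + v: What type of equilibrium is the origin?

A = [[3,-1],[1,1]]; det(A-λI) = λ^2 - 4λ + 4.
repeated λ = 2 with a single eigenvector.

unstable improper node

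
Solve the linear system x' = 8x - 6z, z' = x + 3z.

x(t) = 2C_1e^(5t) - 3C_2e^(6t), z(t) = C_1e^(5t) - C_2e^(6t)

Coefficient matrix A = [[8, -6], [1, 3]].
Characteristic polynomial det(A - λI) = λ^2 - 11λ + 30 = 0.
Eigenvalues λ = 5, 6.
For λ=5: (A-λI) row 1 is [3, -6], so an eigenvector is (2, 1).
For λ=6: (A-λI) row 1 is [2, -6], so an eigenvector is (-3, -1).
General solution: C_1e^(5t)(2,1) + C_2e^(6t)(-3,-1).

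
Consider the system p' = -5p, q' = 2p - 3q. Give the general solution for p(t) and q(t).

p(t) = K_2e^(-5t), q(t) = -K_1e^(-3t) - K_2e^(-5t)

Coefficient matrix A = [[-5, 0], [2, -3]].
Characteristic polynomial det(A - λI) = λ^2 + 8λ + 15 = 0.
Eigenvalues λ = -3, -5.
For λ=-3: (A-λI) row 1 is [-2, 0], so an eigenvector is (0, -1).
For λ=-5: (A-λI) row 2 is [2, 2], so an eigenvector is (1, -1).
General solution: K_1e^(-3t)(0,-1) + K_2e^(-5t)(1,-1).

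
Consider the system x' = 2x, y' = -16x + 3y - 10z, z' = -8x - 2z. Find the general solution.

Coefficient matrix A = [[2, 0, 0], [-16, 3, -10], [-8, 0, -2]].
det(A - λI) = 0 gives eigenvalues λ = 2, 3, -2.
For λ=2: eigenvector (1,-4,-2).
For λ=3: eigenvector (0,1,0).
For λ=-2: eigenvector (0,2,1).
General solution: c_1e^(2t)(1,-4,-2) + c_2e^(3t)(0,1,0) + c_3e^(-2t)(0,2,1).

x(t) = c_1e^(2t), y(t) = -4c_1e^(2t) + c_2e^(3t) + 2c_3e^(-2t), z(t) = -2c_1e^(2t) + c_3e^(-2t)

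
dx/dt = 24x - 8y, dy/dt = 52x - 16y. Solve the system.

Coefficient matrix A = [[24, -8], [52, -16]].
Characteristic polynomial det(A - λI) = λ^2 - 8λ + 32 = 0.
Eigenvalues λ = 4 ± 4i (complex conjugate pair).
For λ=4+4i: an eigenvector is (-1,-3) - i(1,2) = (-1 - i, -3 - 2i).
A real fundamental pair from Re and Im of e^((4+4i)t)v: X_1 = e^(4t)(cos(4t)·(-1,-3) + sin(4t)·(1,2)), X_2 = e^(4t)(sin(4t)·(-1,-3) - cos(4t)·(1,2)).
General solution: C_1X_1 + C_2X_2.

x(t) = C_1e^(4t)sin(4t) - C_1e^(4t)cos(4t) - C_2e^(4t)sin(4t) - C_2e^(4t)cos(4t), y(t) = 2C_1e^(4t)sin(4t) - 3C_1e^(4t)cos(4t) - 3C_2e^(4t)sin(4t) - 2C_2e^(4t)cos(4t)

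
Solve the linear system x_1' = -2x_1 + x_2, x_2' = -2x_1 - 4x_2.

x_1(t) = c_1e^(-3t)sin(t) - c_2e^(-3t)cos(t), x_2(t) = -c_1e^(-3t)sin(t) + c_1e^(-3t)cos(t) + c_2e^(-3t)sin(t) + c_2e^(-3t)cos(t)

Coefficient matrix A = [[-2, 1], [-2, -4]].
Characteristic polynomial det(A - λI) = λ^2 + 6λ + 10 = 0.
Eigenvalues λ = -3 ± i (complex conjugate pair).
For λ=-3+i: an eigenvector is (0,1) - i(1,-1) = (0 - i, 1 + i).
A real fundamental pair from Re and Im of e^((-3+i)t)v: X_1 = e^(-3t)(cos(t)·(0,1) + sin(t)·(1,-1)), X_2 = e^(-3t)(sin(t)·(0,1) - cos(t)·(1,-1)).
General solution: c_1X_1 + c_2X_2.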